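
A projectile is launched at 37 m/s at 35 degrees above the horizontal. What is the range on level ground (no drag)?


R = v0^2 * sin(2*theta) / g = 37^2 * sin(2*35°) / 9.81 = 131.1 m

131.1 m


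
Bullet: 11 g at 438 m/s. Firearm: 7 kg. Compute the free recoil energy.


v_r = m_p*v_p/m_gun = 0.011*438/7 = 0.688286 m/s, E_r = 0.5*m_gun*v_r^2 = 0.5*7*0.688286^2 = 1.658 J

1.658 J


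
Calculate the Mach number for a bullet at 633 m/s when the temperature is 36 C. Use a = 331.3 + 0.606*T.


a = 331.3 + 0.606*(36) = 353.116 m/s
M = v/a = 633/353.116 = 1.793

1.793


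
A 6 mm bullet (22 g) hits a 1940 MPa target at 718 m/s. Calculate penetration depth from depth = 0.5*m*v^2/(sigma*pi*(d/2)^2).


A = pi*(d/2)^2 = pi*(6/2)^2 = 28.2743 mm^2
E = 0.5*m*v^2 = 0.5*0.022*718^2 = 5670.76 J
depth = E/(sigma*A) = 5670.76 J / (1940 MPa * 28.2743 mm^2) = 5670.76/(1940 * 28.2743) m = 0.103383 m ≈ 103.4 mm

103.4 mm


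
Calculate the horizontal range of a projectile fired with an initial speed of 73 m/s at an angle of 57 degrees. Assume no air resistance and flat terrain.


R = v0^2 * sin(2*theta) / g = 73^2 * sin(2*57°) / 9.81 = 496.3 m

496.3 m


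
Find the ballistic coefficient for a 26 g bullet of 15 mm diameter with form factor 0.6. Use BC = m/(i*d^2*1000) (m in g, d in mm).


BC = m/(i*d^2*1000) = 26/(0.6 * 15^2 * 1000) = 0.0001926

0.0001926


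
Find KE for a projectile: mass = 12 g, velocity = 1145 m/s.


E = 0.5*m*v^2 = 0.5*0.012*1145^2 = 7866 J

7866 J


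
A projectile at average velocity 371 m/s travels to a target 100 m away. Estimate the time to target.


t = d/v = 100/371 = 0.2695 s

0.2695 s


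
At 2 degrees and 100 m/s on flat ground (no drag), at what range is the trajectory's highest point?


R = v0^2*sin(2*theta)/g = 100^2*sin(2*2°)/9.81 = 71.1075 m
apex_dist = R/2 = 71.1075/2 = 35.55 m

35.55 m


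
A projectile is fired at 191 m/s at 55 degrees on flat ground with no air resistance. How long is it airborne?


T = 2*v0*sin(theta)/g = 2*191*sin(55°)/9.81 = 31.9 s

31.9 s


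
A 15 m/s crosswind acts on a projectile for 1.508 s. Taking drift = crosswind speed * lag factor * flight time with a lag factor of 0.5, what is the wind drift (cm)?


drift = v_wind * lag * t = 15 * 0.5 * 1.508 = 11.31 m ≈ 1131 cm

1131 cm


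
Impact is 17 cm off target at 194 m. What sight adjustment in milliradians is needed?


1 mrad subtends 1 cm per 10 m of range, so adj = error_cm / (dist_m / 10) = 17 / (194/10) = 0.8763 mrad

0.8763 mrad


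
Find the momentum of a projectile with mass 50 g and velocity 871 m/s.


p = m*v = 0.05*871 = 43.55 kg·m/s

43.55 kg·m/s


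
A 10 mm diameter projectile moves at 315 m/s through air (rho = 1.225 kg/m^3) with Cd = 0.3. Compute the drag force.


A = pi*(d/2)^2 = pi*(10/2000)^2 = 7.85398e-05 m^2
Fd = 0.5*Cd*rho*A*v^2 = 0.5*0.3*1.225*7.85398e-05*315^2 = 1.432 N

1.432 N


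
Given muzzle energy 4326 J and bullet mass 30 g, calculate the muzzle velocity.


v = sqrt(2*E/m) = sqrt(2*4326/0.03) = 537 m/s

537 m/s


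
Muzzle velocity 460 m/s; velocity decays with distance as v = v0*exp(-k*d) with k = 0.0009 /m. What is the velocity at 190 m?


v = v0*exp(-k*d) = 460*exp(-0.0009*190) = 387.7 m/s

387.7 m/s


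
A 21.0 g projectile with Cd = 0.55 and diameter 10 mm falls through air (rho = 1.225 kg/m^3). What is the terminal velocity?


A = pi*(d/2)^2 = pi*(10/2000)^2 = 7.85398e-05 m^2
vt = sqrt(2mg/(Cd*rho*A)) = sqrt(2*0.021*9.81/(0.55 * 1.225 * 7.85398e-05)) = 88.24 m/s

88.24 m/s


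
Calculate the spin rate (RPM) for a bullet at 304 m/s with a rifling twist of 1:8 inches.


twist_m = 8*0.0254 = 0.2032 m
spin = v/twist = 304/0.2032 = 1496.063 rev/s
RPM = spin*60 = 1496.063*60 ≈ 89764 RPM

89764 RPM


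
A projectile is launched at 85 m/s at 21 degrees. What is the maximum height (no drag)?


H = (v0*sin(theta))^2 / (2g) = (85*sin(21°))^2 / (2*9.81) = 47.29 m

47.29 m


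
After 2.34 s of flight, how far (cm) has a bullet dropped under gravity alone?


drop = 0.5*g*t^2 = 0.5*9.81*2.34^2 = 26.8578 m ≈ 2686 cm

2686 cm


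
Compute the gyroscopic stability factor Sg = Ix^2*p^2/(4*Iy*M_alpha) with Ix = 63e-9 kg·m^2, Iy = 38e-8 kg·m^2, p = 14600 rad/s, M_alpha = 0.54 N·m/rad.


Sg = Ix^2 * p^2 / (4 * Iy * M_alpha) = (63e-9)^2 * 14600^2 / (4 * 38e-8 * 0.54) = 1.031

1.031


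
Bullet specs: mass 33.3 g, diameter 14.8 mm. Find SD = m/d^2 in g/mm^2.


SD = m/d^2 = 33.3/14.8^2 = 0.152 g/mm^2

0.152 g/mm^2


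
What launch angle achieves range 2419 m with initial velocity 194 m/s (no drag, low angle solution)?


sin(2*theta) = R*g/v0^2 = 2419*9.81/194^2 = 0.630524, theta = arcsin(0.630524)/2 = 19.54°

19.54 degrees


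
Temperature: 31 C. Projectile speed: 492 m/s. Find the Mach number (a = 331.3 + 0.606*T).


a = 331.3 + 0.606*(31) = 350.086 m/s
M = v/a = 492/350.086 = 1.405

1.405


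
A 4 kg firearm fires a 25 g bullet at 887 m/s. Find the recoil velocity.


v_recoil = m_p * v_p / m_gun = 0.025 * 887 / 4 = 5.544 m/s

5.544 m/s


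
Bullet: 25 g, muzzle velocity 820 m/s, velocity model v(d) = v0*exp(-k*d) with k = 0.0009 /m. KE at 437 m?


v = v0*exp(-k*d) = 820*exp(-0.0009*437) = 553.358 m/s
E = 0.5*m*v^2 = 0.5*0.025*553.358^2 = 3828 J

3828 J


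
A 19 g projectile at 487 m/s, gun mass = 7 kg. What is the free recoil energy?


v_r = m_p*v_p/m_gun = 0.019*487/7 = 1.32186 m/s, E_r = 0.5*m_gun*v_r^2 = 0.5*7*1.32186^2 = 6.116 J

6.116 J


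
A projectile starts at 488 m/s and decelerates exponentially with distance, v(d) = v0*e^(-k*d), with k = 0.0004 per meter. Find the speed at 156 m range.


v = v0*exp(-k*d) = 488*exp(-0.0004*156) = 458.5 m/s

458.5 m/s


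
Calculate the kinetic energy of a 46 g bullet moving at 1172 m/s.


E = 0.5*m*v^2 = 0.5*0.046*1172^2 = 31592 J

31592 J


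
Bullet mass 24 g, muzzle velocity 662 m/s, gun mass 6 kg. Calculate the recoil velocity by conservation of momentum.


v_recoil = m_p * v_p / m_gun = 0.024 * 662 / 6 = 2.648 m/s

2.648 m/s


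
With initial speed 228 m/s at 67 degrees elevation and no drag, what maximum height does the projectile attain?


H = (v0*sin(theta))^2 / (2g) = (228*sin(67°))^2 / (2*9.81) = 2245 m

2245 m


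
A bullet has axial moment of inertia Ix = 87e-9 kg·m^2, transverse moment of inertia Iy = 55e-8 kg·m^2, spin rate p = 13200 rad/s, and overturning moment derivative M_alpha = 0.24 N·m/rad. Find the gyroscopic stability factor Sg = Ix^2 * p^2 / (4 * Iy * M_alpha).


Sg = Ix^2 * p^2 / (4 * Iy * M_alpha) = (87e-9)^2 * 13200^2 / (4 * 55e-8 * 0.24) = 2.498

2.498


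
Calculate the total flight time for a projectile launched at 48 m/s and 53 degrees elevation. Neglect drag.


T = 2*v0*sin(theta)/g = 2*48*sin(53°)/9.81 = 7.815 s

7.815 s


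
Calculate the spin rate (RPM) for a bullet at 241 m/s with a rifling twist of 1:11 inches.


twist_m = 11*0.0254 = 0.2794 m
spin = v/twist = 241/0.2794 = 862.5626 rev/s
RPM = spin*60 = 862.5626*60 ≈ 51754 RPM

51754 RPM


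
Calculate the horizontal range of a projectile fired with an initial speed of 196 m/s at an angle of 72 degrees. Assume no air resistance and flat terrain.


R = v0^2 * sin(2*theta) / g = 196^2 * sin(2*72°) / 9.81 = 2302 m

2302 m


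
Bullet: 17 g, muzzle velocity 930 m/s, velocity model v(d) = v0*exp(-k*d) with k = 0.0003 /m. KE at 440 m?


v = v0*exp(-k*d) = 930*exp(-0.0003*440) = 814.997 m/s
E = 0.5*m*v^2 = 0.5*0.017*814.997^2 = 5646 J

5646 J


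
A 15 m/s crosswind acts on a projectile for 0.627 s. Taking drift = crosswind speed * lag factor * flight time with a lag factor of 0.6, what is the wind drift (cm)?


drift = v_wind * lag * t = 15 * 0.6 * 0.627 = 5.643 m ≈ 564.3 cm

564.3 cm


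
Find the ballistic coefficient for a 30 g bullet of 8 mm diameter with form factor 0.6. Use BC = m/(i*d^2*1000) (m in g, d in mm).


BC = m/(i*d^2*1000) = 30/(0.6 * 8^2 * 1000) = 0.0007813

0.0007813


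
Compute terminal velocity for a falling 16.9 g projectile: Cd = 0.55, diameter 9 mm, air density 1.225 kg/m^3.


A = pi*(d/2)^2 = pi*(9/2000)^2 = 6.36173e-05 m^2
vt = sqrt(2mg/(Cd*rho*A)) = sqrt(2*0.0169*9.81/(0.55 * 1.225 * 6.36173e-05)) = 87.95 m/s

87.95 m/s


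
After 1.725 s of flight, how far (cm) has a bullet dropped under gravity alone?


drop = 0.5*g*t^2 = 0.5*9.81*1.725^2 = 14.5954 m ≈ 1460 cm

1460 cm


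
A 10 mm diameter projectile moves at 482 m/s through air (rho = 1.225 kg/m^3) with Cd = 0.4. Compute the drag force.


A = pi*(d/2)^2 = pi*(10/2000)^2 = 7.85398e-05 m^2
Fd = 0.5*Cd*rho*A*v^2 = 0.5*0.4*1.225*7.85398e-05*482^2 = 4.47 N

4.47 N


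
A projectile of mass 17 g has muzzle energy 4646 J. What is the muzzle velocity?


v = sqrt(2*E/m) = sqrt(2*4646/0.017) = 739.3 m/s

739.3 m/s


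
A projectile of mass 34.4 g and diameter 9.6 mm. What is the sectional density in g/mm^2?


SD = m/d^2 = 34.4/9.6^2 = 0.3733 g/mm^2

0.3733 g/mm^2


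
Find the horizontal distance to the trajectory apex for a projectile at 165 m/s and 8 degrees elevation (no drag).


R = v0^2*sin(2*theta)/g = 165^2*sin(2*8°)/9.81 = 764.957 m
apex_dist = R/2 = 764.957/2 = 382.5 m

382.5 m


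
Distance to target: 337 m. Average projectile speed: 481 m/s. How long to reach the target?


t = d/v = 337/481 = 0.7006 s

0.7006 s


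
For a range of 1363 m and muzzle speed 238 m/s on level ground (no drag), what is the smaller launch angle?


sin(2*theta) = R*g/v0^2 = 1363*9.81/238^2 = 0.236054, theta = arcsin(0.236054)/2 = 6.827°

6.827 degrees


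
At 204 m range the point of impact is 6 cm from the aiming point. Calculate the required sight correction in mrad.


1 mrad subtends 1 cm per 10 m of range, so adj = error_cm / (dist_m / 10) = 6 / (204/10) = 0.2941 mrad

0.2941 mrad


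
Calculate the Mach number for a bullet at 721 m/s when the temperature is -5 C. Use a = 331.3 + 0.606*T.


a = 331.3 + 0.606*(-5) = 328.27 m/s
M = v/a = 721/328.27 = 2.196

2.196


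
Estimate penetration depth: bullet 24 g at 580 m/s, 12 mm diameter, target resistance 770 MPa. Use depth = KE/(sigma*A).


A = pi*(d/2)^2 = pi*(12/2)^2 = 113.097 mm^2
E = 0.5*m*v^2 = 0.5*0.024*580^2 = 4036.8 J
depth = E/(sigma*A) = 4036.8 J / (770 MPa * 113.097 mm^2) = 4036.8/(770 * 113.097) m = 0.0463547 m ≈ 46.35 mm

46.35 mm


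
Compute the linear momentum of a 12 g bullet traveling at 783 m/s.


p = m*v = 0.012*783 = 9.396 kg·m/s

9.396 kg·m/s


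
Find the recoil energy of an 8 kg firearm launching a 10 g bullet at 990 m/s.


v_r = m_p*v_p/m_gun = 0.01*990/8 = 1.2375 m/s, E_r = 0.5*m_gun*v_r^2 = 0.5*8*1.2375^2 = 6.126 J

6.126 J


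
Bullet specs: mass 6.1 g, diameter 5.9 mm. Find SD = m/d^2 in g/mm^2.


SD = m/d^2 = 6.1/5.9^2 = 0.1752 g/mm^2

0.1752 g/mm^2


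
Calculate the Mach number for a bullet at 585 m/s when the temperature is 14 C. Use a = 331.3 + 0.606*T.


a = 331.3 + 0.606*(14) = 339.784 m/s
M = v/a = 585/339.784 = 1.722

1.722


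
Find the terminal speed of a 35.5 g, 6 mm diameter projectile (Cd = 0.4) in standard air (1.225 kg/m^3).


A = pi*(d/2)^2 = pi*(6/2000)^2 = 2.82743e-05 m^2
vt = sqrt(2mg/(Cd*rho*A)) = sqrt(2*0.0355*9.81/(0.4 * 1.225 * 2.82743e-05)) = 224.2 m/s

224.2 m/s


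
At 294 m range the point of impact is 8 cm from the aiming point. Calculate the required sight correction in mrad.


1 mrad subtends 1 cm per 10 m of range, so adj = error_cm / (dist_m / 10) = 8 / (294/10) = 0.2721 mrad

0.2721 mrad


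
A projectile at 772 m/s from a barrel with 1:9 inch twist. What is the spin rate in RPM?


twist_m = 9*0.0254 = 0.2286 m
spin = v/twist = 772/0.2286 = 3377.078 rev/s
RPM = spin*60 = 3377.078*60 ≈ 202625 RPM

202625 RPM


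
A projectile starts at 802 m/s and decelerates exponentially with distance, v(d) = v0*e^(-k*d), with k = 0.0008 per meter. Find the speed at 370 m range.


v = v0*exp(-k*d) = 802*exp(-0.0008*370) = 596.5 m/s

596.5 m/s


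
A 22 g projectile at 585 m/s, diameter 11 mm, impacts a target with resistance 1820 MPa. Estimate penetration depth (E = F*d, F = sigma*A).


A = pi*(d/2)^2 = pi*(11/2)^2 = 95.0332 mm^2
E = 0.5*m*v^2 = 0.5*0.022*585^2 = 3764.47 J
depth = E/(sigma*A) = 3764.47 J / (1820 MPa * 95.0332 mm^2) = 3764.47/(1820 * 95.0332) m = 0.021765 m ≈ 21.76 mm

21.76 mm


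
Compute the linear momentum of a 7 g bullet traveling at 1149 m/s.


p = m*v = 0.007*1149 = 8.043 kg·m/s

8.043 kg·m/s


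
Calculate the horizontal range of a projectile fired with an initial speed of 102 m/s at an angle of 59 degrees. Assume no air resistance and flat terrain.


R = v0^2 * sin(2*theta) / g = 102^2 * sin(2*59°) / 9.81 = 936.4 m

936.4 m


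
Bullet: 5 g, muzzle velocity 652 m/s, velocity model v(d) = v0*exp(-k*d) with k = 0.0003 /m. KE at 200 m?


v = v0*exp(-k*d) = 652*exp(-0.0003*200) = 614.03 m/s
E = 0.5*m*v^2 = 0.5*0.005*614.03^2 = 942.6 J

942.6 J


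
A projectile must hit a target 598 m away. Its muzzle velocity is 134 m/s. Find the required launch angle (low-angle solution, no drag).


sin(2*theta) = R*g/v0^2 = 598*9.81/134^2 = 0.326709, theta = arcsin(0.326709)/2 = 9.535°

9.535 degrees


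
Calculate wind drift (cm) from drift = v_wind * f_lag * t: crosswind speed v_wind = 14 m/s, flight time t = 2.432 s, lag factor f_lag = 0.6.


drift = v_wind * lag * t = 14 * 0.6 * 2.432 = 20.4288 m ≈ 2043 cm

2043 cm


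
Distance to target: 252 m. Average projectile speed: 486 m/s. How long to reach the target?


t = d/v = 252/486 = 0.5185 s

0.5185 s


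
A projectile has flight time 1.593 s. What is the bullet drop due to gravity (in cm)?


drop = 0.5*g*t^2 = 0.5*9.81*1.593^2 = 12.4472 m ≈ 1245 cm

1245 cm


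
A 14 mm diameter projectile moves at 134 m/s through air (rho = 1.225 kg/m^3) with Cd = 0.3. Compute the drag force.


A = pi*(d/2)^2 = pi*(14/2000)^2 = 1.53938e-04 m^2
Fd = 0.5*Cd*rho*A*v^2 = 0.5*0.3*1.225*1.53938e-04*134^2 = 0.5079 N

0.5079 N


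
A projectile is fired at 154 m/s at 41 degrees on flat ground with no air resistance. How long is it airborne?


T = 2*v0*sin(theta)/g = 2*154*sin(41°)/9.81 = 20.6 s

20.6 s


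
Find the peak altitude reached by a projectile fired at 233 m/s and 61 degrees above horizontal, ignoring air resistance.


H = (v0*sin(theta))^2 / (2g) = (233*sin(61°))^2 / (2*9.81) = 2117 m

2117 m


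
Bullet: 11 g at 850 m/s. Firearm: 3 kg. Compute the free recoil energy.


v_r = m_p*v_p/m_gun = 0.011*850/3 = 3.11667 m/s, E_r = 0.5*m_gun*v_r^2 = 0.5*3*3.11667^2 = 14.57 J

14.57 J


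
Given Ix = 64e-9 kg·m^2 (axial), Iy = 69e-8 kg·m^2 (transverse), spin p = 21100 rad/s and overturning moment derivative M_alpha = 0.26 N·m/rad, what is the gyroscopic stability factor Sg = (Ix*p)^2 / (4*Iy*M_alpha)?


Sg = Ix^2 * p^2 / (4 * Iy * M_alpha) = (64e-9)^2 * 21100^2 / (4 * 69e-8 * 0.26) = 2.541

2.541


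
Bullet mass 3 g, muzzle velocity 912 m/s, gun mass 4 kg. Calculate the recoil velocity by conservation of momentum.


v_recoil = m_p * v_p / m_gun = 0.003 * 912 / 4 = 0.684 m/s

0.684 m/s


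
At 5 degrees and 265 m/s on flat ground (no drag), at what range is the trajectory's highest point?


R = v0^2*sin(2*theta)/g = 265^2*sin(2*5°)/9.81 = 1243.06 m
apex_dist = R/2 = 1243.06/2 = 621.5 m

621.5 m


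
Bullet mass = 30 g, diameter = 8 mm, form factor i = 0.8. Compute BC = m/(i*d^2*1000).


BC = m/(i*d^2*1000) = 30/(0.8 * 8^2 * 1000) = 0.0005859

0.0005859


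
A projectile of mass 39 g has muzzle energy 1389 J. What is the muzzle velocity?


v = sqrt(2*E/m) = sqrt(2*1389/0.039) = 266.9 m/s

266.9 m/s


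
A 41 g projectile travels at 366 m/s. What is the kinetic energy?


E = 0.5*m*v^2 = 0.5*0.041*366^2 = 2746 J

2746 J


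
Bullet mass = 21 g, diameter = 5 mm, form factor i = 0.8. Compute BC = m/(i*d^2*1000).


BC = m/(i*d^2*1000) = 21/(0.8 * 5^2 * 1000) = 0.00105

0.00105


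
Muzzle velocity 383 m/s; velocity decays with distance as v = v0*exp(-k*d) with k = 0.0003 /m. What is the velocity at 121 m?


v = v0*exp(-k*d) = 383*exp(-0.0003*121) = 369.3 m/s

369.3 m/s


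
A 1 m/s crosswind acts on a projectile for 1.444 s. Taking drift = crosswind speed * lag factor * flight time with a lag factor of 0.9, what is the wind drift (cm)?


drift = v_wind * lag * t = 1 * 0.9 * 1.444 = 1.2996 m ≈ 130 cm

130 cm


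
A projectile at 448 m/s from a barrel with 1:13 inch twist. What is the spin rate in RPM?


twist_m = 13*0.0254 = 0.3302 m
spin = v/twist = 448/0.3302 = 1356.753 rev/s
RPM = spin*60 = 1356.753*60 ≈ 81405 RPM

81405 RPM


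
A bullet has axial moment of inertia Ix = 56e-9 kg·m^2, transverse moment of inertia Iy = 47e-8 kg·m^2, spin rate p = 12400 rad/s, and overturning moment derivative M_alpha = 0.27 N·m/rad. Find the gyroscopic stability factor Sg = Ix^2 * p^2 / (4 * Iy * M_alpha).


Sg = Ix^2 * p^2 / (4 * Iy * M_alpha) = (56e-9)^2 * 12400^2 / (4 * 47e-8 * 0.27) = 0.9499

0.9499


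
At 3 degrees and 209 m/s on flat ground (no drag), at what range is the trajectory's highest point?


R = v0^2*sin(2*theta)/g = 209^2*sin(2*3°)/9.81 = 465.434 m
apex_dist = R/2 = 465.434/2 = 232.7 m

232.7 m


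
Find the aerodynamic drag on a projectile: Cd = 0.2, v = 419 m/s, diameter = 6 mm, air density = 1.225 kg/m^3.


A = pi*(d/2)^2 = pi*(6/2000)^2 = 2.82743e-05 m^2
Fd = 0.5*Cd*rho*A*v^2 = 0.5*0.2*1.225*2.82743e-05*419^2 = 0.6081 N

0.6081 N


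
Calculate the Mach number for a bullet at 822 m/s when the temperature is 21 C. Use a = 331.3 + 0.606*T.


a = 331.3 + 0.606*(21) = 344.026 m/s
M = v/a = 822/344.026 = 2.389

2.389


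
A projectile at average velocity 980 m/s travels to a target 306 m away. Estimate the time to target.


t = d/v = 306/980 = 0.3122 s

0.3122 s


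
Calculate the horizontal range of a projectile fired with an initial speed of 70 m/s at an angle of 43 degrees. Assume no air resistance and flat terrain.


R = v0^2 * sin(2*theta) / g = 70^2 * sin(2*43°) / 9.81 = 498.3 m

498.3 m


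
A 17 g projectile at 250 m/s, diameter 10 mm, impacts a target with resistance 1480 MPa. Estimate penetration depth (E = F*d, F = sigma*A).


A = pi*(d/2)^2 = pi*(10/2)^2 = 78.5398 mm^2
E = 0.5*m*v^2 = 0.5*0.017*250^2 = 531.25 J
depth = E/(sigma*A) = 531.25 J / (1480 MPa * 78.5398 mm^2) = 531.25/(1480 * 78.5398) m = 0.00457033 m ≈ 4.57 mm

4.57 mm


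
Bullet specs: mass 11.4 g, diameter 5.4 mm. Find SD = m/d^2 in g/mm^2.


SD = m/d^2 = 11.4/5.4^2 = 0.3909 g/mm^2

0.3909 g/mm^2


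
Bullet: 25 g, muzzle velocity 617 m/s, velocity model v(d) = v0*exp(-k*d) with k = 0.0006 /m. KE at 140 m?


v = v0*exp(-k*d) = 617*exp(-0.0006*140) = 567.289 m/s
E = 0.5*m*v^2 = 0.5*0.025*567.289^2 = 4023 J

4023 J


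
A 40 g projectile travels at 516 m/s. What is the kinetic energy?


E = 0.5*m*v^2 = 0.5*0.04*516^2 = 5325 J

5325 J


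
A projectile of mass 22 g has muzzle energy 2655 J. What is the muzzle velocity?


v = sqrt(2*E/m) = sqrt(2*2655/0.022) = 491.3 m/s

491.3 m/s


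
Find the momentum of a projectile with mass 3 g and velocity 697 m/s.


p = m*v = 0.003*697 = 2.091 kg·m/s

2.091 kg·m/s


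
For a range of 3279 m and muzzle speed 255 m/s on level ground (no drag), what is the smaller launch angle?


sin(2*theta) = R*g/v0^2 = 3279*9.81/255^2 = 0.494687, theta = arcsin(0.494687)/2 = 14.82°

14.82 degrees


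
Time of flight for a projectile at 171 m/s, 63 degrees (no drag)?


T = 2*v0*sin(theta)/g = 2*171*sin(63°)/9.81 = 31.06 s

31.06 s


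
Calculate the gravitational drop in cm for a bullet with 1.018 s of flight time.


drop = 0.5*g*t^2 = 0.5*9.81*1.018^2 = 5.08317 m ≈ 508.3 cm

508.3 cm


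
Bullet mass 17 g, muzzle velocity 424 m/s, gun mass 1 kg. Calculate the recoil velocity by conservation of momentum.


v_recoil = m_p * v_p / m_gun = 0.017 * 424 / 1 = 7.208 m/s

7.208 m/s


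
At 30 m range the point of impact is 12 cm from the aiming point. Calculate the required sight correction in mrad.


1 mrad subtends 1 cm per 10 m of range, so adj = error_cm / (dist_m / 10) = 12 / (30/10) = 4 mrad

4 mrad


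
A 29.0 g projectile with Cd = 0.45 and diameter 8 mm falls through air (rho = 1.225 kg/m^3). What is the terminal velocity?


A = pi*(d/2)^2 = pi*(8/2000)^2 = 5.02655e-05 m^2
vt = sqrt(2mg/(Cd*rho*A)) = sqrt(2*0.029*9.81/(0.45 * 1.225 * 5.02655e-05)) = 143.3 m/s

143.3 m/s


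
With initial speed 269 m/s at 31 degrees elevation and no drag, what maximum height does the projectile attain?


H = (v0*sin(theta))^2 / (2g) = (269*sin(31°))^2 / (2*9.81) = 978.3 m

978.3 m


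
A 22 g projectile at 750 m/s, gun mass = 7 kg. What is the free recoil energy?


v_r = m_p*v_p/m_gun = 0.022*750/7 = 2.35714 m/s, E_r = 0.5*m_gun*v_r^2 = 0.5*7*2.35714^2 = 19.45 J

19.45 J


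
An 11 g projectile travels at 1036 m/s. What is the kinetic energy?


E = 0.5*m*v^2 = 0.5*0.011*1036^2 = 5903 J

5903 J


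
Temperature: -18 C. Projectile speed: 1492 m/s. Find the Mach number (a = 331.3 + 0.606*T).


a = 331.3 + 0.606*(-18) = 320.392 m/s
M = v/a = 1492/320.392 = 4.657

4.657


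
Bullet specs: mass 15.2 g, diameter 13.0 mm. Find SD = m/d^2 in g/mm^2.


SD = m/d^2 = 15.2/13.0^2 = 0.08994 g/mm^2

0.08994 g/mm^2


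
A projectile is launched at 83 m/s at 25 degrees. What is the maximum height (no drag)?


H = (v0*sin(theta))^2 / (2g) = (83*sin(25°))^2 / (2*9.81) = 62.71 m

62.71 m


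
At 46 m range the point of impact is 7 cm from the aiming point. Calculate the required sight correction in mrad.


1 mrad subtends 1 cm per 10 m of range, so adj = error_cm / (dist_m / 10) = 7 / (46/10) = 1.522 mrad

1.522 mrad


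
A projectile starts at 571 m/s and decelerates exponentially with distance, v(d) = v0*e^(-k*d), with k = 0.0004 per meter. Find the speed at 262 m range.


v = v0*exp(-k*d) = 571*exp(-0.0004*262) = 514.2 m/s

514.2 m/s


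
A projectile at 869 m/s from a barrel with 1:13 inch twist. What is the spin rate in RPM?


twist_m = 13*0.0254 = 0.3302 m
spin = v/twist = 869/0.3302 = 2631.738 rev/s
RPM = spin*60 = 2631.738*60 ≈ 157904 RPM

157904 RPM


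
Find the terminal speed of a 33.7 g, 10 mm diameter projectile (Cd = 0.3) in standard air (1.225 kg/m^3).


A = pi*(d/2)^2 = pi*(10/2000)^2 = 7.85398e-05 m^2
vt = sqrt(2mg/(Cd*rho*A)) = sqrt(2*0.0337*9.81/(0.3 * 1.225 * 7.85398e-05)) = 151.4 m/s

151.4 m/s


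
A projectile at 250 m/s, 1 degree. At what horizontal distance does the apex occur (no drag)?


R = v0^2*sin(2*theta)/g = 250^2*sin(2*1°)/9.81 = 222.346 m
apex_dist = R/2 = 222.346/2 = 111.2 m

111.2 m


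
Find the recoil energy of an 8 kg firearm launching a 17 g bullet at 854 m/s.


v_r = m_p*v_p/m_gun = 0.017*854/8 = 1.81475 m/s, E_r = 0.5*m_gun*v_r^2 = 0.5*8*1.81475^2 = 13.17 J

13.17 J


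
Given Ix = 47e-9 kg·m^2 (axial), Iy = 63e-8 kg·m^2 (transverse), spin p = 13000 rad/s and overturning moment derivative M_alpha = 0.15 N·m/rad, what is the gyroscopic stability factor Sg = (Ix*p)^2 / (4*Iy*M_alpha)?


Sg = Ix^2 * p^2 / (4 * Iy * M_alpha) = (47e-9)^2 * 13000^2 / (4 * 63e-8 * 0.15) = 0.9876

0.9876


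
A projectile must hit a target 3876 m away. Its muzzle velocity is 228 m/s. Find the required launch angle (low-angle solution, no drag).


sin(2*theta) = R*g/v0^2 = 3876*9.81/228^2 = 0.731447, theta = arcsin(0.731447)/2 = 23.5°

23.5 degrees


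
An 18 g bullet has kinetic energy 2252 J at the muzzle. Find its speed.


v = sqrt(2*E/m) = sqrt(2*2252/0.018) = 500.2 m/s

500.2 m/s


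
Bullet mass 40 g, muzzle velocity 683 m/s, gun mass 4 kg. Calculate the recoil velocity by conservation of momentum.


v_recoil = m_p * v_p / m_gun = 0.04 * 683 / 4 = 6.83 m/s

6.83 m/s


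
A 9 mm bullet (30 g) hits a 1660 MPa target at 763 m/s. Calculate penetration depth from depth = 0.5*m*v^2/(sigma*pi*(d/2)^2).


A = pi*(d/2)^2 = pi*(9/2)^2 = 63.6173 mm^2
E = 0.5*m*v^2 = 0.5*0.03*763^2 = 8732.53 J
depth = E/(sigma*A) = 8732.53 J / (1660 MPa * 63.6173 mm^2) = 8732.53/(1660 * 63.6173) m = 0.0826908 m ≈ 82.69 mm

82.69 mm


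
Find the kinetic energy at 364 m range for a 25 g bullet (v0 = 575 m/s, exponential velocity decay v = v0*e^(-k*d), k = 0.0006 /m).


v = v0*exp(-k*d) = 575*exp(-0.0006*364) = 462.187 m/s
E = 0.5*m*v^2 = 0.5*0.025*462.187^2 = 2670 J

2670 J


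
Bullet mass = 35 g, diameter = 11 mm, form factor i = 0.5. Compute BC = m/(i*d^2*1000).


BC = m/(i*d^2*1000) = 35/(0.5 * 11^2 * 1000) = 0.0005785

0.0005785


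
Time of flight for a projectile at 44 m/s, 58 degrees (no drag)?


T = 2*v0*sin(theta)/g = 2*44*sin(58°)/9.81 = 7.607 s

7.607 s


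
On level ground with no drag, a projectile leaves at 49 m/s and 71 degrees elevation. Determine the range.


R = v0^2 * sin(2*theta) / g = 49^2 * sin(2*71°) / 9.81 = 150.7 m

150.7 m


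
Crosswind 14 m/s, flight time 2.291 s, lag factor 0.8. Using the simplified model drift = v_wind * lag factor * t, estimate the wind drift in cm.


drift = v_wind * lag * t = 14 * 0.8 * 2.291 = 25.6592 m ≈ 2566 cm

2566 cm


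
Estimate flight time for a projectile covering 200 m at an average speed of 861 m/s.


t = d/v = 200/861 = 0.2323 s

0.2323 s


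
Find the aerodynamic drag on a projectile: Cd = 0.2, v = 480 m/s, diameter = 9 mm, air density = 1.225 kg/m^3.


A = pi*(d/2)^2 = pi*(9/2000)^2 = 6.36173e-05 m^2
Fd = 0.5*Cd*rho*A*v^2 = 0.5*0.2*1.225*6.36173e-05*480^2 = 1.796 N

1.796 N


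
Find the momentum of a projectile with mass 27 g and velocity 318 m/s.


p = m*v = 0.027*318 = 8.586 kg·m/s

8.586 kg·m/s


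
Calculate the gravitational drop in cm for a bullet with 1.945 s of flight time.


drop = 0.5*g*t^2 = 0.5*9.81*1.945^2 = 18.5557 m ≈ 1856 cm

1856 cm


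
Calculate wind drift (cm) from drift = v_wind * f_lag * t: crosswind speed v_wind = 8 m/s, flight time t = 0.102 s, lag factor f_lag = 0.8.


drift = v_wind * lag * t = 8 * 0.8 * 0.102 = 0.6528 m ≈ 65.28 cm

65.28 cm


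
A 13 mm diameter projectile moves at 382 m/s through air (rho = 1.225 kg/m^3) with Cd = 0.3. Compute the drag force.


A = pi*(d/2)^2 = pi*(13/2000)^2 = 1.32732e-04 m^2
Fd = 0.5*Cd*rho*A*v^2 = 0.5*0.3*1.225*1.32732e-04*382^2 = 3.559 N

3.559 N


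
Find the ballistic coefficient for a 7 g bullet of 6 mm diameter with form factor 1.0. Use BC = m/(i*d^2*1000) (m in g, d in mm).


BC = m/(i*d^2*1000) = 7/(1.0 * 6^2 * 1000) = 0.0001944

0.0001944


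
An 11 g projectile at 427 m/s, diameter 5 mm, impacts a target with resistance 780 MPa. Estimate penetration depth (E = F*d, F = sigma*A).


A = pi*(d/2)^2 = pi*(5/2)^2 = 19.635 mm^2
E = 0.5*m*v^2 = 0.5*0.011*427^2 = 1002.81 J
depth = E/(sigma*A) = 1002.81 J / (780 MPa * 19.635 mm^2) = 1002.81/(780 * 19.635) m = 0.0654778 m ≈ 65.48 mm

65.48 mm


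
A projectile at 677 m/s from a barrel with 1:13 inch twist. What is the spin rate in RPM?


twist_m = 13*0.0254 = 0.3302 m
spin = v/twist = 677/0.3302 = 2050.273 rev/s
RPM = spin*60 = 2050.273*60 ≈ 123016 RPM

123016 RPM


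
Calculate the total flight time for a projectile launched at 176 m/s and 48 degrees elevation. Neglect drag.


T = 2*v0*sin(theta)/g = 2*176*sin(48°)/9.81 = 26.67 s

26.67 s


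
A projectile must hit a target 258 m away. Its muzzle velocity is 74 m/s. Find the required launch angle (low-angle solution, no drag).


sin(2*theta) = R*g/v0^2 = 258*9.81/74^2 = 0.462195, theta = arcsin(0.462195)/2 = 13.76°

13.76 degrees


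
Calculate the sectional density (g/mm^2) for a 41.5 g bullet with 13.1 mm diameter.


SD = m/d^2 = 41.5/13.1^2 = 0.2418 g/mm^2

0.2418 g/mm^2


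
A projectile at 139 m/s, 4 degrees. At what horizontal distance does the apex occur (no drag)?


R = v0^2*sin(2*theta)/g = 139^2*sin(2*4°)/9.81 = 274.104 m
apex_dist = R/2 = 274.104/2 = 137.1 m

137.1 m


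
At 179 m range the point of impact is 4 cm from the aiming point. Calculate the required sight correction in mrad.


1 mrad subtends 1 cm per 10 m of range, so adj = error_cm / (dist_m / 10) = 4 / (179/10) = 0.2235 mrad

0.2235 mrad


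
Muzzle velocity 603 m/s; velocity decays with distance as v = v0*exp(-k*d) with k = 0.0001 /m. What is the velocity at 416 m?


v = v0*exp(-k*d) = 603*exp(-0.0001*416) = 578.4 m/s

578.4 m/s


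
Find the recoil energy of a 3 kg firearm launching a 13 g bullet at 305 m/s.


v_r = m_p*v_p/m_gun = 0.013*305/3 = 1.32167 m/s, E_r = 0.5*m_gun*v_r^2 = 0.5*3*1.32167^2 = 2.62 J

2.62 J


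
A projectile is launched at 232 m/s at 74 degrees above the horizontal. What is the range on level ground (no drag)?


R = v0^2 * sin(2*theta) / g = 232^2 * sin(2*74°) / 9.81 = 2907 m

2907 m


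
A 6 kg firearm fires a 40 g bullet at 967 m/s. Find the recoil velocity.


v_recoil = m_p * v_p / m_gun = 0.04 * 967 / 6 = 6.447 m/s

6.447 m/s


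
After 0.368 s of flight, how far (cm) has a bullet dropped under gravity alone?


drop = 0.5*g*t^2 = 0.5*9.81*0.368^2 = 0.664255 m ≈ 66.43 cm

66.43 cm


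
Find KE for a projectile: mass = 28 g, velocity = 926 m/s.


E = 0.5*m*v^2 = 0.5*0.028*926^2 = 12005 J

12005 J


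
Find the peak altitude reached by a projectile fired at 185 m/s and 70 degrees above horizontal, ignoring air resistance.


H = (v0*sin(theta))^2 / (2g) = (185*sin(70°))^2 / (2*9.81) = 1540 m

1540 m


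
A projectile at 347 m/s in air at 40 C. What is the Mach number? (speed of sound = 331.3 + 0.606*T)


a = 331.3 + 0.606*(40) = 355.54 m/s
M = v/a = 347/355.54 = 0.976

0.976


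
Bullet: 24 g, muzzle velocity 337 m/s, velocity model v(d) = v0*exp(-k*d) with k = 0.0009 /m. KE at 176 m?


v = v0*exp(-k*d) = 337*exp(-0.0009*176) = 287.632 m/s
E = 0.5*m*v^2 = 0.5*0.024*287.632^2 = 992.8 J

992.8 J


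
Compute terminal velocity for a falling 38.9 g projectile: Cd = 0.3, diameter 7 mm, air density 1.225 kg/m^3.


A = pi*(d/2)^2 = pi*(7/2000)^2 = 3.84845e-05 m^2
vt = sqrt(2mg/(Cd*rho*A)) = sqrt(2*0.0389*9.81/(0.3 * 1.225 * 3.84845e-05)) = 232.3 m/s

232.3 m/s


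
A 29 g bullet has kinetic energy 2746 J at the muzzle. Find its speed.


v = sqrt(2*E/m) = sqrt(2*2746/0.029) = 435.2 m/s

435.2 m/s


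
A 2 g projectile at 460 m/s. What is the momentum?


p = m*v = 0.002*460 = 0.92 kg·m/s

0.92 kg·m/s


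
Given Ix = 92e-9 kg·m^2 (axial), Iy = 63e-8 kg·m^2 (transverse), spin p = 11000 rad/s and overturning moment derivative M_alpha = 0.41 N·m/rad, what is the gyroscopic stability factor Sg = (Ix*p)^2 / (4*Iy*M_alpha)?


Sg = Ix^2 * p^2 / (4 * Iy * M_alpha) = (92e-9)^2 * 11000^2 / (4 * 63e-8 * 0.41) = 0.9912

0.9912


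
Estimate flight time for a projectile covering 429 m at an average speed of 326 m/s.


t = d/v = 429/326 = 1.316 s

1.316 s


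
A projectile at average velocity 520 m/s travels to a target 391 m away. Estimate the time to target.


t = d/v = 391/520 = 0.7519 s

0.7519 s


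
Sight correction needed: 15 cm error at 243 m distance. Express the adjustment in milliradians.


1 mrad subtends 1 cm per 10 m of range, so adj = error_cm / (dist_m / 10) = 15 / (243/10) = 0.6173 mrad

0.6173 mrad


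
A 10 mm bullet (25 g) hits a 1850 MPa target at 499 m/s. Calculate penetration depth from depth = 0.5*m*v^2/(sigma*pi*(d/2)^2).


A = pi*(d/2)^2 = pi*(10/2)^2 = 78.5398 mm^2
E = 0.5*m*v^2 = 0.5*0.025*499^2 = 3112.51 J
depth = E/(sigma*A) = 3112.51 J / (1850 MPa * 78.5398 mm^2) = 3112.51/(1850 * 78.5398) m = 0.0214215 m ≈ 21.42 mm

21.42 mm


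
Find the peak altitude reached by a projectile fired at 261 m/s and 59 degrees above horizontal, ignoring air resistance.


H = (v0*sin(theta))^2 / (2g) = (261*sin(59°))^2 / (2*9.81) = 2551 m

2551 m


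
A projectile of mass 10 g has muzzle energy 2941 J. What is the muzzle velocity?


v = sqrt(2*E/m) = sqrt(2*2941/0.01) = 766.9 m/s

766.9 m/s


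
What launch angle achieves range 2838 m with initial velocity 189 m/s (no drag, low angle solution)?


sin(2*theta) = R*g/v0^2 = 2838*9.81/189^2 = 0.779395, theta = arcsin(0.779395)/2 = 25.6°

25.6 degrees


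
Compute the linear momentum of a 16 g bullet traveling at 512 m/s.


p = m*v = 0.016*512 = 8.192 kg·m/s

8.192 kg·m/s


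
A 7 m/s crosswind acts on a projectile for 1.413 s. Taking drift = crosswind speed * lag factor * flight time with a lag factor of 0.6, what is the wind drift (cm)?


drift = v_wind * lag * t = 7 * 0.6 * 1.413 = 5.9346 m ≈ 593.5 cm

593.5 cm


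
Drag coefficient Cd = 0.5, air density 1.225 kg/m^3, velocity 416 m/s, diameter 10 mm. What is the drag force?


A = pi*(d/2)^2 = pi*(10/2000)^2 = 7.85398e-05 m^2
Fd = 0.5*Cd*rho*A*v^2 = 0.5*0.5*1.225*7.85398e-05*416^2 = 4.162 N

4.162 N


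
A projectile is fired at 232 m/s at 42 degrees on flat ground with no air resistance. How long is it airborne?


T = 2*v0*sin(theta)/g = 2*232*sin(42°)/9.81 = 31.65 s

31.65 s


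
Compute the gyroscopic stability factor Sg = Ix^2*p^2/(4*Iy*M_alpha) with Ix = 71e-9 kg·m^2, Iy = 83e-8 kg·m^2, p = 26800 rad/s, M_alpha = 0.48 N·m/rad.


Sg = Ix^2 * p^2 / (4 * Iy * M_alpha) = (71e-9)^2 * 26800^2 / (4 * 83e-8 * 0.48) = 2.272

2.272


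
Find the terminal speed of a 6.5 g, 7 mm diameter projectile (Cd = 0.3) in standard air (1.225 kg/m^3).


A = pi*(d/2)^2 = pi*(7/2000)^2 = 3.84845e-05 m^2
vt = sqrt(2mg/(Cd*rho*A)) = sqrt(2*0.0065*9.81/(0.3 * 1.225 * 3.84845e-05)) = 94.96 m/s

94.96 m/s


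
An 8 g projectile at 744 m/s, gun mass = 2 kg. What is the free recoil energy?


v_r = m_p*v_p/m_gun = 0.008*744/2 = 2.976 m/s, E_r = 0.5*m_gun*v_r^2 = 0.5*2*2.976^2 = 8.857 J

8.857 J


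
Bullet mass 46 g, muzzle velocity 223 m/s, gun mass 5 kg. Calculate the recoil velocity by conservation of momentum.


v_recoil = m_p * v_p / m_gun = 0.046 * 223 / 5 = 2.052 m/s

2.052 m/s


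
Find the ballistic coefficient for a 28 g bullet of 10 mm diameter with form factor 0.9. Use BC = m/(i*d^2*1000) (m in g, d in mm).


BC = m/(i*d^2*1000) = 28/(0.9 * 10^2 * 1000) = 0.0003111

0.0003111


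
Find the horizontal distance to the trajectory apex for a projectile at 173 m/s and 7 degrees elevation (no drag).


R = v0^2*sin(2*theta)/g = 173^2*sin(2*7°)/9.81 = 738.071 m
apex_dist = R/2 = 738.071/2 = 369 m

369 m


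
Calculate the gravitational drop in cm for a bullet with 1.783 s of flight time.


drop = 0.5*g*t^2 = 0.5*9.81*1.783^2 = 15.5934 m ≈ 1559 cm

1559 cm


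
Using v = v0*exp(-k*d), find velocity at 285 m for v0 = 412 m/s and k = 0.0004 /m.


v = v0*exp(-k*d) = 412*exp(-0.0004*285) = 367.6 m/s

367.6 m/s


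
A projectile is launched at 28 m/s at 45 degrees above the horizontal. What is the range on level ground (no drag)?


R = v0^2 * sin(2*theta) / g = 28^2 * sin(2*45°) / 9.81 = 79.92 m

79.92 m


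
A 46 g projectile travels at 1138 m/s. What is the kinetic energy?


E = 0.5*m*v^2 = 0.5*0.046*1138^2 = 29786 J

29786 J


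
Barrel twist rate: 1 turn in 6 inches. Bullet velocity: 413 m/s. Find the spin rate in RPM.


twist_m = 6*0.0254 = 0.1524 m
spin = v/twist = 413/0.1524 = 2709.974 rev/s
RPM = spin*60 = 2709.974*60 ≈ 162598 RPM

162598 RPM


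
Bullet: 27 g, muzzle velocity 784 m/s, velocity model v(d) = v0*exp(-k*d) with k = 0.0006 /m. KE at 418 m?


v = v0*exp(-k*d) = 784*exp(-0.0006*418) = 610.092 m/s
E = 0.5*m*v^2 = 0.5*0.027*610.092^2 = 5025 J

5025 J


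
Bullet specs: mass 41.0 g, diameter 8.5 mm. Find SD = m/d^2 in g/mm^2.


SD = m/d^2 = 41.0/8.5^2 = 0.5675 g/mm^2

0.5675 g/mm^2


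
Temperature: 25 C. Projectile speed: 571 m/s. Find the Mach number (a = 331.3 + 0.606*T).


a = 331.3 + 0.606*(25) = 346.45 m/s
M = v/a = 571/346.45 = 1.648

1.648


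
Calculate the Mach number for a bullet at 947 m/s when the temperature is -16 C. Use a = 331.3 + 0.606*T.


a = 331.3 + 0.606*(-16) = 321.604 m/s
M = v/a = 947/321.604 = 2.945

2.945


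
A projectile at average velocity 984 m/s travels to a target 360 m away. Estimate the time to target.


t = d/v = 360/984 = 0.3659 s

0.3659 s


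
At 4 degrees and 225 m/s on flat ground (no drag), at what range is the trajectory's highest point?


R = v0^2*sin(2*theta)/g = 225^2*sin(2*4°)/9.81 = 718.21 m
apex_dist = R/2 = 718.21/2 = 359.1 m

359.1 m


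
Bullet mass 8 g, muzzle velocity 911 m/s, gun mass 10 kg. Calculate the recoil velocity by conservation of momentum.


v_recoil = m_p * v_p / m_gun = 0.008 * 911 / 10 = 0.7288 m/s

0.7288 m/s


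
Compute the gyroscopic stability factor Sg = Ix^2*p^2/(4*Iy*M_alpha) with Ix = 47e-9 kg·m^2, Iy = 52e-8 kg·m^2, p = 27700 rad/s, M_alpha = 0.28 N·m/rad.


Sg = Ix^2 * p^2 / (4 * Iy * M_alpha) = (47e-9)^2 * 27700^2 / (4 * 52e-8 * 0.28) = 2.91

2.91


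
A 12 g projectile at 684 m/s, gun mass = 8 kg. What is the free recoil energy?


v_r = m_p*v_p/m_gun = 0.012*684/8 = 1.026 m/s, E_r = 0.5*m_gun*v_r^2 = 0.5*8*1.026^2 = 4.211 J

4.211 J


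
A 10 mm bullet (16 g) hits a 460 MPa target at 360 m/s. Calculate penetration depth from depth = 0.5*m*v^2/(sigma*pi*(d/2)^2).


A = pi*(d/2)^2 = pi*(10/2)^2 = 78.5398 mm^2
E = 0.5*m*v^2 = 0.5*0.016*360^2 = 1036.8 J
depth = E/(sigma*A) = 1036.8 J / (460 MPa * 78.5398 mm^2) = 1036.8/(460 * 78.5398) m = 0.0286977 m ≈ 28.7 mm

28.7 mm


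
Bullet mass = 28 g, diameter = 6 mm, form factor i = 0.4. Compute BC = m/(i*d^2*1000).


BC = m/(i*d^2*1000) = 28/(0.4 * 6^2 * 1000) = 0.001944

0.001944


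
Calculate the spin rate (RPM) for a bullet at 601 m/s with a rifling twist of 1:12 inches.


twist_m = 12*0.0254 = 0.3048 m
spin = v/twist = 601/0.3048 = 1971.785 rev/s
RPM = spin*60 = 1971.785*60 ≈ 118307 RPM

118307 RPM


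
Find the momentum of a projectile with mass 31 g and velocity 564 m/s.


p = m*v = 0.031*564 = 17.48 kg·m/s

17.48 kg·m/s


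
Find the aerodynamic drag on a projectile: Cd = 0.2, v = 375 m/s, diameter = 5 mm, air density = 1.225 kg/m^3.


A = pi*(d/2)^2 = pi*(5/2000)^2 = 1.96350e-05 m^2
Fd = 0.5*Cd*rho*A*v^2 = 0.5*0.2*1.225*1.96350e-05*375^2 = 0.3382 N

0.3382 N


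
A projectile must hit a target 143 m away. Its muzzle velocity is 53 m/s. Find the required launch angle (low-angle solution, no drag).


sin(2*theta) = R*g/v0^2 = 143*9.81/53^2 = 0.499405, theta = arcsin(0.499405)/2 = 14.98°

14.98 degrees


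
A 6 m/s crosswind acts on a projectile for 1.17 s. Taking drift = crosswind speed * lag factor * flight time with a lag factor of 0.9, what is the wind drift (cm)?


drift = v_wind * lag * t = 6 * 0.9 * 1.17 = 6.318 m ≈ 631.8 cm

631.8 cm


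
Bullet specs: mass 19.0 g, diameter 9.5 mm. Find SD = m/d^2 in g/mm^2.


SD = m/d^2 = 19.0/9.5^2 = 0.2105 g/mm^2

0.2105 g/mm^2


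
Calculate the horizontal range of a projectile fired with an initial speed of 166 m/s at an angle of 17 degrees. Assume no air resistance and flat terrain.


R = v0^2 * sin(2*theta) / g = 166^2 * sin(2*17°) / 9.81 = 1571 m

1571 m


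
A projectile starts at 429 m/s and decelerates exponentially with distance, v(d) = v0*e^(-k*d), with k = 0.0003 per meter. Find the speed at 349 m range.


v = v0*exp(-k*d) = 429*exp(-0.0003*349) = 386.4 m/s

386.4 m/s


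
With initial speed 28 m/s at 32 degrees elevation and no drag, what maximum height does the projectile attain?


H = (v0*sin(theta))^2 / (2g) = (28*sin(32°))^2 / (2*9.81) = 11.22 m

11.22 m


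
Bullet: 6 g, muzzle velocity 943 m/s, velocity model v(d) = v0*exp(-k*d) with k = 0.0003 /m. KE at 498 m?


v = v0*exp(-k*d) = 943*exp(-0.0003*498) = 812.135 m/s
E = 0.5*m*v^2 = 0.5*0.006*812.135^2 = 1979 J

1979 J
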